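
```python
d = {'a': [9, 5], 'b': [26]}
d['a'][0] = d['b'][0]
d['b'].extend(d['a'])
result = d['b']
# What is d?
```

After line 1: d = {'a': [9, 5], 'b': [26]}
After line 2 (a[0] = b[0] = 26): d = {'a': [26, 5], 'b': [26]}
After line 3 (b.extend(a) appends [26, 5]): d = {'a': [26, 5], 'b': [26, 26, 5]}
After line 4: result = d['b'] = [26, 26, 5]

{'a': [26, 5], 'b': [26, 26, 5]}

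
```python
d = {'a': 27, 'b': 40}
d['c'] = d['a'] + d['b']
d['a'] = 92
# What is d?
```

After line 1: d = {'a': 27, 'b': 40}
After line 2 (d['c'] = 27 + 40): d = {'a': 27, 'b': 40, 'c': 67}
After line 3: d = {'a': 92, 'b': 40, 'c': 67}

{'a': 92, 'b': 40, 'c': 67}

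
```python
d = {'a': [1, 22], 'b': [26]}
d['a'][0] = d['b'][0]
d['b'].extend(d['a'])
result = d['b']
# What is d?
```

After line 1: d = {'a': [1, 22], 'b': [26]}
After line 2 (a[0] = b[0] = 26): d = {'a': [26, 22], 'b': [26]}
After line 3 (b.extend(a) appends [26, 22]): d = {'a': [26, 22], 'b': [26, 26, 22]}
After line 4: result = d['b'] = [26, 26, 22]

{'a': [26, 22], 'b': [26, 26, 22]}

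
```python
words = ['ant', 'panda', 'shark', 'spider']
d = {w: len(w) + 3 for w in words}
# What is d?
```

{'ant': 6, 'panda': 8, 'shark': 8, 'spider': 9}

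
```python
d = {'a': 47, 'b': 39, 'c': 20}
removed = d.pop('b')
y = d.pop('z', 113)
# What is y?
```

After line 1: d = {'a': 47, 'b': 39, 'c': 20}
After line 2 (pop 'b' returns 39): d = {'a': 47, 'c': 20}, removed = 39
After line 3 (pop 'z' missing, returns default 113): d = {'a': 47, 'c': 20}, y = 113

113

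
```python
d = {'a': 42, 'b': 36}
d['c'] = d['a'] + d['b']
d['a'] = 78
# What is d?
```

After line 1: d = {'a': 42, 'b': 36}
After line 2 (d['c'] = 42 + 36): d = {'a': 42, 'b': 36, 'c': 78}
After line 3: d = {'a': 78, 'b': 36, 'c': 78}

{'a': 78, 'b': 36, 'c': 78}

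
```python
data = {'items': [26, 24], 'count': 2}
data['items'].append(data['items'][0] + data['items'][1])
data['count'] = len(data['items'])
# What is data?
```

After line 1: data = {'items': [26, 24], 'count': 2}
After line 2 (append 26 + 24 = 50): data = {'items': [26, 24, 50], 'count': 2}
After line 3 (count = len(items) = 3): data = {'items': [26, 24, 50], 'count': 3}

{'items': [26, 24, 50], 'count': 3}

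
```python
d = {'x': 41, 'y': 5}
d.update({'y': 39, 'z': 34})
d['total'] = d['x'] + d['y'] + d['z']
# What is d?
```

After line 1: d = {'x': 41, 'y': 5}
After line 2 (y overwritten, z added): d = {'x': 41, 'y': 39, 'z': 34}
After line 3 (total = 41 + 39 + 34 = 114): d = {'x': 41, 'y': 39, 'z': 34, 'total': 114}

{'x': 41, 'y': 39, 'z': 34, 'total': 114}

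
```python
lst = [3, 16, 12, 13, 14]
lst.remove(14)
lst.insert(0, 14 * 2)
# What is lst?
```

After line 1: lst = [3, 16, 12, 13, 14]
After line 2 (remove first 14): lst = [3, 16, 12, 13]
After line 3 (insert 28 at index 0): lst = [28, 3, 16, 12, 13]

[28, 3, 16, 12, 13]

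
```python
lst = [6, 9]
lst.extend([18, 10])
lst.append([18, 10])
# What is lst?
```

After line 1: lst = [6, 9]
After line 2 (extend unpacks [18, 10]): lst = [6, 9, 18, 10]
After line 3 (append adds [18, 10] as single element): lst = [6, 9, 18, 10, [18, 10]]

[6, 9, 18, 10, [18, 10]]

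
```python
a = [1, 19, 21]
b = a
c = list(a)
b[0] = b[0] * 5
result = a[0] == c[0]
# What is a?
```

After line 1: a = [1, 19, 21]
After line 2 (b = a, alias): a = [1, 19, 21], b = [1, 19, 21]
After line 3 (c = list(a) is a copy, new object): c = [1, 19, 21]
After line 4 (b[0] = 1 * 5 = 5; mutates shared a/b): a = b = [5, 19, 21], c = [1, 19, 21]
After line 5 (a[0] = 5, c[0] = 1; result = False)

[5, 19, 21]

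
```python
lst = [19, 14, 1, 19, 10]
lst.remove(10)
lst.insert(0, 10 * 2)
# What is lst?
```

After line 1: lst = [19, 14, 1, 19, 10]
After line 2 (remove first 10): lst = [19, 14, 1, 19]
After line 3 (insert 20 at index 0): lst = [20, 19, 14, 1, 19]

[20, 19, 14, 1, 19]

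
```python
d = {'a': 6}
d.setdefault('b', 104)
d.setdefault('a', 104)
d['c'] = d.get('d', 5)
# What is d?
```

After line 1: d = {'a': 6}
After line 2 (setdefault adds 'b'=104): d = {'a': 6, 'b': 104}
After line 3 (setdefault 'a' no-op, already exists): d = {'a': 6, 'b': 104}
After line 4 (get('d', 5) returns default since 'd' not in d): d = {'a': 6, 'b': 104, 'c': 5}

{'a': 6, 'b': 104, 'c': 5}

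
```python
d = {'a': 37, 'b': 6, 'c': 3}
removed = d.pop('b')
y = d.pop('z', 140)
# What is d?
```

After line 1: d = {'a': 37, 'b': 6, 'c': 3}
After line 2 (pop 'b' returns 6): d = {'a': 37, 'c': 3}, removed = 6
After line 3 (pop 'z' missing, returns default 140): d = {'a': 37, 'c': 3}, y = 140

{'a': 37, 'c': 3}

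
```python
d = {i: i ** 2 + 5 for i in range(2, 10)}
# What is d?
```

{2: 9, 3: 14, 4: 21, 5: 30, 6: 41, 7: 54, 8: 69, 9: 86}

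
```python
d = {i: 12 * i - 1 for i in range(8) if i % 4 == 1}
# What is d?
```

{1: 11, 5: 59}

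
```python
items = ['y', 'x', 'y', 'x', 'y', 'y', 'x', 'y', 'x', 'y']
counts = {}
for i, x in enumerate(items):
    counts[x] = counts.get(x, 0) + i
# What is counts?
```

Initial: counts = {}, items = ['y', 'x', 'y', 'x', 'y', 'y', 'x', 'y', 'x', 'y']
i=0, x='y': counts = {'y': 0}
i=1, x='x': counts = {'y': 0, 'x': 1}
i=2, x='y': counts = {'y': 2, 'x': 1}
i=3, x='x': counts = {'y': 2, 'x': 4}
i=4, x='y': counts = {'y': 6, 'x': 4}
i=5, x='y': counts = {'y': 11, 'x': 4}
i=6, x='x': counts = {'y': 11, 'x': 10}
i=7, x='y': counts = {'y': 18, 'x': 10}
i=8, x='x': counts = {'y': 18, 'x': 18}
i=9, x='y': counts = {'y': 27, 'x': 18}

{'y': 27, 'x': 18}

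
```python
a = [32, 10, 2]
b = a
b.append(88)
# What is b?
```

After line 1: a = [32, 10, 2]
After line 2 (b = a is an alias, same object): a = [32, 10, 2], b = [32, 10, 2]
After line 3 (b.append mutates the shared list): a = [32, 10, 2, 88], b = [32, 10, 2, 88]

[32, 10, 2, 88]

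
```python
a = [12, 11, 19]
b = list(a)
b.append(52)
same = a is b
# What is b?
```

After line 1: a = [12, 11, 19]
After line 2 (b = list(a) is a shallow copy, new object): a = [12, 11, 19], b = [12, 11, 19]
After line 3 (append only mutates b): a = [12, 11, 19], b = [12, 11, 19, 52]
After line 4 (same = a is b; different objects -> False): same = False

[12, 11, 19, 52]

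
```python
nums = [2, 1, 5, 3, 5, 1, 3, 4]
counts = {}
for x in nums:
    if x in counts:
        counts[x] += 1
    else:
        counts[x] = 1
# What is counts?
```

Initial: counts = {}, nums = [2, 1, 5, 3, 5, 1, 3, 4]
See 2: counts = {2: 1}
See 1: counts = {2: 1, 1: 1}
See 5: counts = {2: 1, 1: 1, 5: 1}
See 3: counts = {2: 1, 1: 1, 5: 1, 3: 1}
See 5: counts = {2: 1, 1: 1, 5: 2, 3: 1}
See 1: counts = {2: 1, 1: 2, 5: 2, 3: 1}
See 3: counts = {2: 1, 1: 2, 5: 2, 3: 2}
See 4: counts = {2: 1, 1: 2, 5: 2, 3: 2, 4: 1}

{2: 1, 1: 2, 5: 2, 3: 2, 4: 1}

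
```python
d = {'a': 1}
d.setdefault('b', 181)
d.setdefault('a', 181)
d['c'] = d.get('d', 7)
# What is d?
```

After line 1: d = {'a': 1}
After line 2 (setdefault adds 'b'=181): d = {'a': 1, 'b': 181}
After line 3 (setdefault 'a' no-op, already exists): d = {'a': 1, 'b': 181}
After line 4 (get('d', 7) returns default since 'd' not in d): d = {'a': 1, 'b': 181, 'c': 7}

{'a': 1, 'b': 181, 'c': 7}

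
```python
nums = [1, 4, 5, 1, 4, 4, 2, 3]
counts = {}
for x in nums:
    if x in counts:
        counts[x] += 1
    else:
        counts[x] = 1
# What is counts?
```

Initial: counts = {}, nums = [1, 4, 5, 1, 4, 4, 2, 3]
See 1: counts = {1: 1}
See 4: counts = {1: 1, 4: 1}
See 5: counts = {1: 1, 4: 1, 5: 1}
See 1: counts = {1: 2, 4: 1, 5: 1}
See 4: counts = {1: 2, 4: 2, 5: 1}
See 4: counts = {1: 2, 4: 3, 5: 1}
See 2: counts = {1: 2, 4: 3, 5: 1, 2: 1}
See 3: counts = {1: 2, 4: 3, 5: 1, 2: 1, 3: 1}

{1: 2, 4: 3, 5: 1, 2: 1, 3: 1}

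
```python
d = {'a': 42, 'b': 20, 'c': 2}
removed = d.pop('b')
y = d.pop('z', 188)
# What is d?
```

After line 1: d = {'a': 42, 'b': 20, 'c': 2}
After line 2 (pop 'b' returns 20): d = {'a': 42, 'c': 2}, removed = 20
After line 3 (pop 'z' missing, returns default 188): d = {'a': 42, 'c': 2}, y = 188

{'a': 42, 'c': 2}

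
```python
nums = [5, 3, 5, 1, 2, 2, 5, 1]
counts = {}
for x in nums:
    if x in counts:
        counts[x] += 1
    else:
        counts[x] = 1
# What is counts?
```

Initial: counts = {}, nums = [5, 3, 5, 1, 2, 2, 5, 1]
See 5: counts = {5: 1}
See 3: counts = {5: 1, 3: 1}
See 5: counts = {5: 2, 3: 1}
See 1: counts = {5: 2, 3: 1, 1: 1}
See 2: counts = {5: 2, 3: 1, 1: 1, 2: 1}
See 2: counts = {5: 2, 3: 1, 1: 1, 2: 2}
See 5: counts = {5: 3, 3: 1, 1: 1, 2: 2}
See 1: counts = {5: 3, 3: 1, 1: 2, 2: 2}

{5: 3, 3: 1, 1: 2, 2: 2}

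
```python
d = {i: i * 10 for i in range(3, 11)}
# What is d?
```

{3: 30, 4: 40, 5: 50, 6: 60, 7: 70, 8: 80, 9: 90, 10: 100}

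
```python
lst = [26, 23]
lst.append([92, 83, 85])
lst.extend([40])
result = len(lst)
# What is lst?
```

After line 1: lst = [26, 23]
After line 2 (append adds [92, 83, 85] as single element): lst = [26, 23, [92, 83, 85]]
After line 3 (extend unpacks [40], adds 40): lst = [26, 23, [92, 83, 85], 40]
After line 4: result = len(lst) = 4

[26, 23, [92, 83, 85], 40]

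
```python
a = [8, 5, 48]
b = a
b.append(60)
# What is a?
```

After line 1: a = [8, 5, 48]
After line 2 (b = a is an alias, same object): a = [8, 5, 48], b = [8, 5, 48]
After line 3 (b.append mutates the shared list): a = [8, 5, 48, 60], b = [8, 5, 48, 60]

[8, 5, 48, 60]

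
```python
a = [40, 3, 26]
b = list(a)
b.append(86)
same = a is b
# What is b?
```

After line 1: a = [40, 3, 26]
After line 2 (b = list(a) is a shallow copy, new object): a = [40, 3, 26], b = [40, 3, 26]
After line 3 (append only mutates b): a = [40, 3, 26], b = [40, 3, 26, 86]
After line 4 (same = a is b; different objects -> False): same = False

[40, 3, 26, 86]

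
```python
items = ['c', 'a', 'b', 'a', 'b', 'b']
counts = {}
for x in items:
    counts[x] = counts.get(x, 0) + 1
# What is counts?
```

Initial: counts = {}, items = ['c', 'a', 'b', 'a', 'b', 'b']
See 'c': counts = {'c': 1}
See 'a': counts = {'c': 1, 'a': 1}
See 'b': counts = {'c': 1, 'a': 1, 'b': 1}
See 'a': counts = {'c': 1, 'a': 2, 'b': 1}
See 'b': counts = {'c': 1, 'a': 2, 'b': 2}
See 'b': counts = {'c': 1, 'a': 2, 'b': 3}

{'c': 1, 'a': 2, 'b': 3}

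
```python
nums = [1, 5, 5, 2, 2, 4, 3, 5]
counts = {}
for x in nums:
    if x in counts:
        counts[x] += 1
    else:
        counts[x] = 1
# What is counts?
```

Initial: counts = {}, nums = [1, 5, 5, 2, 2, 4, 3, 5]
See 1: counts = {1: 1}
See 5: counts = {1: 1, 5: 1}
See 5: counts = {1: 1, 5: 2}
See 2: counts = {1: 1, 5: 2, 2: 1}
See 2: counts = {1: 1, 5: 2, 2: 2}
See 4: counts = {1: 1, 5: 2, 2: 2, 4: 1}
See 3: counts = {1: 1, 5: 2, 2: 2, 4: 1, 3: 1}
See 5: counts = {1: 1, 5: 3, 2: 2, 4: 1, 3: 1}

{1: 1, 5: 3, 2: 2, 4: 1, 3: 1}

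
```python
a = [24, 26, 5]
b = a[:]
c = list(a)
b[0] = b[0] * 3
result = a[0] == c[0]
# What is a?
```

After line 1: a = [24, 26, 5]
After line 2 (b = a[:], copy): a = [24, 26, 5], b = [24, 26, 5]
After line 3 (c = list(a) is a copy, new object): c = [24, 26, 5]
After line 4 (b[0] = 24 * 3 = 72; only b mutates (copy)): a = [24, 26, 5], b = [72, 26, 5], c = [24, 26, 5]
After line 5 (a[0] = 24, c[0] = 24; result = True)

[24, 26, 5]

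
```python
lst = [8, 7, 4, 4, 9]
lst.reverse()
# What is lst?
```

[9, 4, 4, 7, 8]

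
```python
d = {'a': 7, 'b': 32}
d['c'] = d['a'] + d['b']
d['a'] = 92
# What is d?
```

After line 1: d = {'a': 7, 'b': 32}
After line 2 (d['c'] = 7 + 32): d = {'a': 7, 'b': 32, 'c': 39}
After line 3: d = {'a': 92, 'b': 32, 'c': 39}

{'a': 92, 'b': 32, 'c': 39}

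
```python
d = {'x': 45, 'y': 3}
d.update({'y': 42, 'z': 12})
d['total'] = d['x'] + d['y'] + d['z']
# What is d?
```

After line 1: d = {'x': 45, 'y': 3}
After line 2 (y overwritten, z added): d = {'x': 45, 'y': 42, 'z': 12}
After line 3 (total = 45 + 42 + 12 = 99): d = {'x': 45, 'y': 42, 'z': 12, 'total': 99}

{'x': 45, 'y': 42, 'z': 12, 'total': 99}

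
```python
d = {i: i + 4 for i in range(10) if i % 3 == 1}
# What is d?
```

{1: 5, 4: 8, 7: 11}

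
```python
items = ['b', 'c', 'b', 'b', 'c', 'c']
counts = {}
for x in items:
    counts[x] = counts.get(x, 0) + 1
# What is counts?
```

Initial: counts = {}, items = ['b', 'c', 'b', 'b', 'c', 'c']
See 'b': counts = {'b': 1}
See 'c': counts = {'b': 1, 'c': 1}
See 'b': counts = {'b': 2, 'c': 1}
See 'b': counts = {'b': 3, 'c': 1}
See 'c': counts = {'b': 3, 'c': 2}
See 'c': counts = {'b': 3, 'c': 3}

{'b': 3, 'c': 3}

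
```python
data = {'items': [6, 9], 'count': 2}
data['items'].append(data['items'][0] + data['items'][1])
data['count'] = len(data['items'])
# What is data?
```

After line 1: data = {'items': [6, 9], 'count': 2}
After line 2 (append 6 + 9 = 15): data = {'items': [6, 9, 15], 'count': 2}
After line 3 (count = len(items) = 3): data = {'items': [6, 9, 15], 'count': 3}

{'items': [6, 9, 15], 'count': 3}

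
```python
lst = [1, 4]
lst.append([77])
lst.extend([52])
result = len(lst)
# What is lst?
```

After line 1: lst = [1, 4]
After line 2 (append adds [77] as single element): lst = [1, 4, [77]]
After line 3 (extend unpacks [52], adds 52): lst = [1, 4, [77], 52]
After line 4: result = len(lst) = 4

[1, 4, [77], 52]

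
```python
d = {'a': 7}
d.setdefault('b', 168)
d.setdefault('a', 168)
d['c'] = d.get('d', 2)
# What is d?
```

After line 1: d = {'a': 7}
After line 2 (setdefault adds 'b'=168): d = {'a': 7, 'b': 168}
After line 3 (setdefault 'a' no-op, already exists): d = {'a': 7, 'b': 168}
After line 4 (get('d', 2) returns default since 'd' not in d): d = {'a': 7, 'b': 168, 'c': 2}

{'a': 7, 'b': 168, 'c': 2}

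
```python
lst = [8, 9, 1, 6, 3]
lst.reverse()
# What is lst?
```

[3, 6, 1, 9, 8]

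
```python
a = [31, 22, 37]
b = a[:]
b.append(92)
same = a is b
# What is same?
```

After line 1: a = [31, 22, 37]
After line 2 (b = a[:] is a shallow copy, new object): a = [31, 22, 37], b = [31, 22, 37]
After line 3 (append only mutates b): a = [31, 22, 37], b = [31, 22, 37, 92]
After line 4 (same = a is b; different objects -> False): same = False

False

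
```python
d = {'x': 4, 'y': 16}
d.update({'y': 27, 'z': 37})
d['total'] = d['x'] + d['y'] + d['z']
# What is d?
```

After line 1: d = {'x': 4, 'y': 16}
After line 2 (y overwritten, z added): d = {'x': 4, 'y': 27, 'z': 37}
After line 3 (total = 4 + 27 + 37 = 68): d = {'x': 4, 'y': 27, 'z': 37, 'total': 68}

{'x': 4, 'y': 27, 'z': 37, 'total': 68}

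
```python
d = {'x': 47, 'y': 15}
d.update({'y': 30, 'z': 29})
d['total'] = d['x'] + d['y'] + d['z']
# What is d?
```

After line 1: d = {'x': 47, 'y': 15}
After line 2 (y overwritten, z added): d = {'x': 47, 'y': 30, 'z': 29}
After line 3 (total = 47 + 30 + 29 = 106): d = {'x': 47, 'y': 30, 'z': 29, 'total': 106}

{'x': 47, 'y': 30, 'z': 29, 'total': 106}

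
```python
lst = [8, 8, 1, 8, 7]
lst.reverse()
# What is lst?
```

[7, 8, 1, 8, 8]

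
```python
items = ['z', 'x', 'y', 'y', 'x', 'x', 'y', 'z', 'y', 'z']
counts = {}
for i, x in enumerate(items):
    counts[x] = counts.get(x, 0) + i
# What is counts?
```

Initial: counts = {}, items = ['z', 'x', 'y', 'y', 'x', 'x', 'y', 'z', 'y', 'z']
i=0, x='z': counts = {'z': 0}
i=1, x='x': counts = {'z': 0, 'x': 1}
i=2, x='y': counts = {'z': 0, 'x': 1, 'y': 2}
i=3, x='y': counts = {'z': 0, 'x': 1, 'y': 5}
i=4, x='x': counts = {'z': 0, 'x': 5, 'y': 5}
i=5, x='x': counts = {'z': 0, 'x': 10, 'y': 5}
i=6, x='y': counts = {'z': 0, 'x': 10, 'y': 11}
i=7, x='z': counts = {'z': 7, 'x': 10, 'y': 11}
i=8, x='y': counts = {'z': 7, 'x': 10, 'y': 19}
i=9, x='z': counts = {'z': 16, 'x': 10, 'y': 19}

{'z': 16, 'x': 10, 'y': 19}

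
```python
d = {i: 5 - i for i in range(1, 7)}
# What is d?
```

{1: 4, 2: 3, 3: 2, 4: 1, 5: 0, 6: -1}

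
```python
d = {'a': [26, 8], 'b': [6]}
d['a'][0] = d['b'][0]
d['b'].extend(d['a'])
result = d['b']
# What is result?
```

After line 1: d = {'a': [26, 8], 'b': [6]}
After line 2 (a[0] = b[0] = 6): d = {'a': [6, 8], 'b': [6]}
After line 3 (b.extend(a) appends [6, 8]): d = {'a': [6, 8], 'b': [6, 6, 8]}
After line 4: result = d['b'] = [6, 6, 8]

[6, 6, 8]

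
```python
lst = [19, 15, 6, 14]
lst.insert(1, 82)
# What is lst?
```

[19, 82, 15, 6, 14]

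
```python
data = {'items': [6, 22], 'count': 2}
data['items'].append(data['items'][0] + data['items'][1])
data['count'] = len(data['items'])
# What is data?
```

After line 1: data = {'items': [6, 22], 'count': 2}
After line 2 (append 6 + 22 = 28): data = {'items': [6, 22, 28], 'count': 2}
After line 3 (count = len(items) = 3): data = {'items': [6, 22, 28], 'count': 3}

{'items': [6, 22, 28], 'count': 3}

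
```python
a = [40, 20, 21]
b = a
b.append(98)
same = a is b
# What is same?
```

After line 1: a = [40, 20, 21]
After line 2 (b = a is an alias, same object): a = [40, 20, 21], b = [40, 20, 21]
After line 3 (b.append mutates the shared list): a = [40, 20, 21, 98], b = [40, 20, 21, 98]
After line 4 (same = a is b; same object -> True): same = True

True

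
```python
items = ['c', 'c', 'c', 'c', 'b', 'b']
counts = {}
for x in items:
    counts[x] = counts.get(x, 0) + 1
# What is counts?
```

Initial: counts = {}, items = ['c', 'c', 'c', 'c', 'b', 'b']
See 'c': counts = {'c': 1}
See 'c': counts = {'c': 2}
See 'c': counts = {'c': 3}
See 'c': counts = {'c': 4}
See 'b': counts = {'c': 4, 'b': 1}
See 'b': counts = {'c': 4, 'b': 2}

{'c': 4, 'b': 2}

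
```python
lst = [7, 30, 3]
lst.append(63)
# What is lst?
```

[7, 30, 3, 63]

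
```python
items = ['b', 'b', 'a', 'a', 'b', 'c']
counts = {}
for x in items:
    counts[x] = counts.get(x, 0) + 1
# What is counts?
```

Initial: counts = {}, items = ['b', 'b', 'a', 'a', 'b', 'c']
See 'b': counts = {'b': 1}
See 'b': counts = {'b': 2}
See 'a': counts = {'b': 2, 'a': 1}
See 'a': counts = {'b': 2, 'a': 2}
See 'b': counts = {'b': 3, 'a': 2}
See 'c': counts = {'b': 3, 'a': 2, 'c': 1}

{'b': 3, 'a': 2, 'c': 1}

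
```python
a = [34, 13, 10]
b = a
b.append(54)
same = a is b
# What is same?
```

After line 1: a = [34, 13, 10]
After line 2 (b = a is an alias, same object): a = [34, 13, 10], b = [34, 13, 10]
After line 3 (b.append mutates the shared list): a = [34, 13, 10, 54], b = [34, 13, 10, 54]
After line 4 (same = a is b; same object -> True): same = True

True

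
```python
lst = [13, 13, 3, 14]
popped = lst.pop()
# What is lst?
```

[13, 13, 3]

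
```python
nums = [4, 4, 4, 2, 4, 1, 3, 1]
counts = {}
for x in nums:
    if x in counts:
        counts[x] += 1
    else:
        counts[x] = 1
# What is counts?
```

Initial: counts = {}, nums = [4, 4, 4, 2, 4, 1, 3, 1]
See 4: counts = {4: 1}
See 4: counts = {4: 2}
See 4: counts = {4: 3}
See 2: counts = {4: 3, 2: 1}
See 4: counts = {4: 4, 2: 1}
See 1: counts = {4: 4, 2: 1, 1: 1}
See 3: counts = {4: 4, 2: 1, 1: 1, 3: 1}
See 1: counts = {4: 4, 2: 1, 1: 2, 3: 1}

{4: 4, 2: 1, 1: 2, 3: 1}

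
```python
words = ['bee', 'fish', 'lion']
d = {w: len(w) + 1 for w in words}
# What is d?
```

{'bee': 4, 'fish': 5, 'lion': 5}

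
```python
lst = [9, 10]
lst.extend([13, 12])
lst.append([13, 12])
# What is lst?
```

After line 1: lst = [9, 10]
After line 2 (extend unpacks [13, 12]): lst = [9, 10, 13, 12]
After line 3 (append adds [13, 12] as single element): lst = [9, 10, 13, 12, [13, 12]]

[9, 10, 13, 12, [13, 12]]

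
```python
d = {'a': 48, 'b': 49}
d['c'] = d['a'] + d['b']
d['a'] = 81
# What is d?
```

After line 1: d = {'a': 48, 'b': 49}
After line 2 (d['c'] = 48 + 49): d = {'a': 48, 'b': 49, 'c': 97}
After line 3: d = {'a': 81, 'b': 49, 'c': 97}

{'a': 81, 'b': 49, 'c': 97}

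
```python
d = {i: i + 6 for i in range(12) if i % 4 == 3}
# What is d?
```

{3: 9, 7: 13, 11: 17}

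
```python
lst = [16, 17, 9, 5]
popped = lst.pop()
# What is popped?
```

5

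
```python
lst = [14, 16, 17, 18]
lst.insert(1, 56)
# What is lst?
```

[14, 56, 16, 17, 18]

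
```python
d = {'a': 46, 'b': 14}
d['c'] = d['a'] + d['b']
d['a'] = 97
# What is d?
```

After line 1: d = {'a': 46, 'b': 14}
After line 2 (d['c'] = 46 + 14): d = {'a': 46, 'b': 14, 'c': 60}
After line 3: d = {'a': 97, 'b': 14, 'c': 60}

{'a': 97, 'b': 14, 'c': 60}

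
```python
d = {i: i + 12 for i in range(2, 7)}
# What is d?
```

{2: 14, 3: 15, 4: 16, 5: 17, 6: 18}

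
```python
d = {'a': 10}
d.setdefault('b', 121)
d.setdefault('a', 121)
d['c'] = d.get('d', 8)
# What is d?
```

After line 1: d = {'a': 10}
After line 2 (setdefault adds 'b'=121): d = {'a': 10, 'b': 121}
After line 3 (setdefault 'a' no-op, already exists): d = {'a': 10, 'b': 121}
After line 4 (get('d', 8) returns default since 'd' not in d): d = {'a': 10, 'b': 121, 'c': 8}

{'a': 10, 'b': 121, 'c': 8}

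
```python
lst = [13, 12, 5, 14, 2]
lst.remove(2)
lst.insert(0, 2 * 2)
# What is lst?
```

After line 1: lst = [13, 12, 5, 14, 2]
After line 2 (remove first 2): lst = [13, 12, 5, 14]
After line 3 (insert 4 at index 0): lst = [4, 13, 12, 5, 14]

[4, 13, 12, 5, 14]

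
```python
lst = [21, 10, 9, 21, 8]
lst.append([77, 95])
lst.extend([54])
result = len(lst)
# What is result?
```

After line 1: lst = [21, 10, 9, 21, 8]
After line 2 (append adds [77, 95] as single element): lst = [21, 10, 9, 21, 8, [77, 95]]
After line 3 (extend unpacks [54], adds 54): lst = [21, 10, 9, 21, 8, [77, 95], 54]
After line 4: result = len(lst) = 7

7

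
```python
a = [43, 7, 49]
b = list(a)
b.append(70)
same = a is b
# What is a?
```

After line 1: a = [43, 7, 49]
After line 2 (b = list(a) is a shallow copy, new object): a = [43, 7, 49], b = [43, 7, 49]
After line 3 (append only mutates b): a = [43, 7, 49], b = [43, 7, 49, 70]
After line 4 (same = a is b; different objects -> False): same = False

[43, 7, 49]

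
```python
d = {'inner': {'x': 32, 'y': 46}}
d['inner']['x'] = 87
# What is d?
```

After line 1: d = {'inner': {'x': 32, 'y': 46}}
After line 2 (inner x overwritten): d = {'inner': {'x': 87, 'y': 46}}

{'inner': {'x': 87, 'y': 46}}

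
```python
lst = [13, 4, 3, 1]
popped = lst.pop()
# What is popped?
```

1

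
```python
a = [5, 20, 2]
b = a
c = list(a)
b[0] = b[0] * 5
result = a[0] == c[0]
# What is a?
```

After line 1: a = [5, 20, 2]
After line 2 (b = a, alias): a = [5, 20, 2], b = [5, 20, 2]
After line 3 (c = list(a) is a copy, new object): c = [5, 20, 2]
After line 4 (b[0] = 5 * 5 = 25; mutates shared a/b): a = b = [25, 20, 2], c = [5, 20, 2]
After line 5 (a[0] = 25, c[0] = 5; result = False)

[25, 20, 2]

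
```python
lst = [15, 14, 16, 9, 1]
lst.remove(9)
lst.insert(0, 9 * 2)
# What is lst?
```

After line 1: lst = [15, 14, 16, 9, 1]
After line 2 (remove first 9): lst = [15, 14, 16, 1]
After line 3 (insert 18 at index 0): lst = [18, 15, 14, 16, 1]

[18, 15, 14, 16, 1]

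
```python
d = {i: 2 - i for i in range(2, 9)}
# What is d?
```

{2: 0, 3: -1, 4: -2, 5: -3, 6: -4, 7: -5, 8: -6}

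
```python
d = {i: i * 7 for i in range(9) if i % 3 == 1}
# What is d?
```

{1: 7, 4: 28, 7: 49}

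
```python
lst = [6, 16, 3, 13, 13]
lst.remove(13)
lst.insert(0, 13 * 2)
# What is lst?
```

After line 1: lst = [6, 16, 3, 13, 13]
After line 2 (remove first 13): lst = [6, 16, 3, 13]
After line 3 (insert 26 at index 0): lst = [26, 6, 16, 3, 13]

[26, 6, 16, 3, 13]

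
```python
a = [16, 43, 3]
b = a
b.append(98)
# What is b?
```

After line 1: a = [16, 43, 3]
After line 2 (b = a is an alias, same object): a = [16, 43, 3], b = [16, 43, 3]
After line 3 (b.append mutates the shared list): a = [16, 43, 3, 98], b = [16, 43, 3, 98]

[16, 43, 3, 98]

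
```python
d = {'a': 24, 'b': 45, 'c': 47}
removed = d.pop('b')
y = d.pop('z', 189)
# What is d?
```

After line 1: d = {'a': 24, 'b': 45, 'c': 47}
After line 2 (pop 'b' returns 45): d = {'a': 24, 'c': 47}, removed = 45
After line 3 (pop 'z' missing, returns default 189): d = {'a': 24, 'c': 47}, y = 189

{'a': 24, 'c': 47}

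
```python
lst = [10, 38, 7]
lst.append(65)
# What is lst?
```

[10, 38, 7, 65]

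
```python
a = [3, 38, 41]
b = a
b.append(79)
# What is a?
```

After line 1: a = [3, 38, 41]
After line 2 (b = a is an alias, same object): a = [3, 38, 41], b = [3, 38, 41]
After line 3 (b.append mutates the shared list): a = [3, 38, 41, 79], b = [3, 38, 41, 79]

[3, 38, 41, 79]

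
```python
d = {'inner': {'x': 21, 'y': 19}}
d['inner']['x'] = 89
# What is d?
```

After line 1: d = {'inner': {'x': 21, 'y': 19}}
After line 2 (inner x overwritten): d = {'inner': {'x': 89, 'y': 19}}

{'inner': {'x': 89, 'y': 19}}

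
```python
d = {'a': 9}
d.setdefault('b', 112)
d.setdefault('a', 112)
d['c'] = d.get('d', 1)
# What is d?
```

After line 1: d = {'a': 9}
After line 2 (setdefault adds 'b'=112): d = {'a': 9, 'b': 112}
After line 3 (setdefault 'a' no-op, already exists): d = {'a': 9, 'b': 112}
After line 4 (get('d', 1) returns default since 'd' not in d): d = {'a': 9, 'b': 112, 'c': 1}

{'a': 9, 'b': 112, 'c': 1}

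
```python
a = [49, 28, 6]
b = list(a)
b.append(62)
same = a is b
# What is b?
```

After line 1: a = [49, 28, 6]
After line 2 (b = list(a) is a shallow copy, new object): a = [49, 28, 6], b = [49, 28, 6]
After line 3 (append only mutates b): a = [49, 28, 6], b = [49, 28, 6, 62]
After line 4 (same = a is b; different objects -> False): same = False

[49, 28, 6, 62]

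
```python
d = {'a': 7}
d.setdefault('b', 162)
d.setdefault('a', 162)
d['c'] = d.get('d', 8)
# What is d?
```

After line 1: d = {'a': 7}
After line 2 (setdefault adds 'b'=162): d = {'a': 7, 'b': 162}
After line 3 (setdefault 'a' no-op, already exists): d = {'a': 7, 'b': 162}
After line 4 (get('d', 8) returns default since 'd' not in d): d = {'a': 7, 'b': 162, 'c': 8}

{'a': 7, 'b': 162, 'c': 8}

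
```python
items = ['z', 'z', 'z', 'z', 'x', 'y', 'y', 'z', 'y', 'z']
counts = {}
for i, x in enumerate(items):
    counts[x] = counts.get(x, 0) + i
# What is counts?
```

Initial: counts = {}, items = ['z', 'z', 'z', 'z', 'x', 'y', 'y', 'z', 'y', 'z']
i=0, x='z': counts = {'z': 0}
i=1, x='z': counts = {'z': 1}
i=2, x='z': counts = {'z': 3}
i=3, x='z': counts = {'z': 6}
i=4, x='x': counts = {'z': 6, 'x': 4}
i=5, x='y': counts = {'z': 6, 'x': 4, 'y': 5}
i=6, x='y': counts = {'z': 6, 'x': 4, 'y': 11}
i=7, x='z': counts = {'z': 13, 'x': 4, 'y': 11}
i=8, x='y': counts = {'z': 13, 'x': 4, 'y': 19}
i=9, x='z': counts = {'z': 22, 'x': 4, 'y': 19}

{'z': 22, 'x': 4, 'y': 19}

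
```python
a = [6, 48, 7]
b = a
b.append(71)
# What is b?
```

After line 1: a = [6, 48, 7]
After line 2 (b = a is an alias, same object): a = [6, 48, 7], b = [6, 48, 7]
After line 3 (b.append mutates the shared list): a = [6, 48, 7, 71], b = [6, 48, 7, 71]

[6, 48, 7, 71]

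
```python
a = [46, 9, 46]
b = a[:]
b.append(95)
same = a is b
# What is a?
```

After line 1: a = [46, 9, 46]
After line 2 (b = a[:] is a shallow copy, new object): a = [46, 9, 46], b = [46, 9, 46]
After line 3 (append only mutates b): a = [46, 9, 46], b = [46, 9, 46, 95]
After line 4 (same = a is b; different objects -> False): same = False

[46, 9, 46]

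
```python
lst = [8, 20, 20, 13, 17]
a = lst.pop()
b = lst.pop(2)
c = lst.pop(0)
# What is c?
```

After line 1: lst = [8, 20, 20, 13, 17]
After line 2 (pop() -> a = 17): lst = [8, 20, 20, 13]
After line 3 (pop(2) -> b = 20): lst = [8, 20, 13]
After line 4 (pop(0) -> c = 8): lst = [20, 13]

8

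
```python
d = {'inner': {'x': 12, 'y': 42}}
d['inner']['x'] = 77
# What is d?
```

After line 1: d = {'inner': {'x': 12, 'y': 42}}
After line 2 (inner x overwritten): d = {'inner': {'x': 77, 'y': 42}}

{'inner': {'x': 77, 'y': 42}}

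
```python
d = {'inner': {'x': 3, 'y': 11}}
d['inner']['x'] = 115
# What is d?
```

After line 1: d = {'inner': {'x': 3, 'y': 11}}
After line 2 (inner x overwritten): d = {'inner': {'x': 115, 'y': 11}}

{'inner': {'x': 115, 'y': 11}}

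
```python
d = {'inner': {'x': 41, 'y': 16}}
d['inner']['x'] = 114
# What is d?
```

After line 1: d = {'inner': {'x': 41, 'y': 16}}
After line 2 (inner x overwritten): d = {'inner': {'x': 114, 'y': 16}}

{'inner': {'x': 114, 'y': 16}}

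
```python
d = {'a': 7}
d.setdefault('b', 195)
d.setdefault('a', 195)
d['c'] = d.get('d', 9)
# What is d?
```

After line 1: d = {'a': 7}
After line 2 (setdefault adds 'b'=195): d = {'a': 7, 'b': 195}
After line 3 (setdefault 'a' no-op, already exists): d = {'a': 7, 'b': 195}
After line 4 (get('d', 9) returns default since 'd' not in d): d = {'a': 7, 'b': 195, 'c': 9}

{'a': 7, 'b': 195, 'c': 9}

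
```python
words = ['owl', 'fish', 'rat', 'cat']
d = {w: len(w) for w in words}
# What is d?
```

{'owl': 3, 'fish': 4, 'rat': 3, 'cat': 3}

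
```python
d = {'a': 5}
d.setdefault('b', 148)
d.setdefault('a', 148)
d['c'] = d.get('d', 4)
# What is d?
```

After line 1: d = {'a': 5}
After line 2 (setdefault adds 'b'=148): d = {'a': 5, 'b': 148}
After line 3 (setdefault 'a' no-op, already exists): d = {'a': 5, 'b': 148}
After line 4 (get('d', 4) returns default since 'd' not in d): d = {'a': 5, 'b': 148, 'c': 4}

{'a': 5, 'b': 148, 'c': 4}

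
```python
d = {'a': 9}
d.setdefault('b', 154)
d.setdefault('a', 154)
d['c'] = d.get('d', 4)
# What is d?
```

After line 1: d = {'a': 9}
After line 2 (setdefault adds 'b'=154): d = {'a': 9, 'b': 154}
After line 3 (setdefault 'a' no-op, already exists): d = {'a': 9, 'b': 154}
After line 4 (get('d', 4) returns default since 'd' not in d): d = {'a': 9, 'b': 154, 'c': 4}

{'a': 9, 'b': 154, 'c': 4}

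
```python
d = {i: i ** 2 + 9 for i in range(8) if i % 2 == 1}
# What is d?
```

{1: 10, 3: 18, 5: 34, 7: 58}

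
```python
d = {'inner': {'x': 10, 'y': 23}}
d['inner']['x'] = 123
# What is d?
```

After line 1: d = {'inner': {'x': 10, 'y': 23}}
After line 2 (inner x overwritten): d = {'inner': {'x': 123, 'y': 23}}

{'inner': {'x': 123, 'y': 23}}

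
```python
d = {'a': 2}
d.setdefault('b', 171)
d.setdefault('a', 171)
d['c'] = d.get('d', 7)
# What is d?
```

After line 1: d = {'a': 2}
After line 2 (setdefault adds 'b'=171): d = {'a': 2, 'b': 171}
After line 3 (setdefault 'a' no-op, already exists): d = {'a': 2, 'b': 171}
After line 4 (get('d', 7) returns default since 'd' not in d): d = {'a': 2, 'b': 171, 'c': 7}

{'a': 2, 'b': 171, 'c': 7}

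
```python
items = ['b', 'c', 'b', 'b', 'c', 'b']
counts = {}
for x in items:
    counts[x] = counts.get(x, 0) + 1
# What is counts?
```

Initial: counts = {}, items = ['b', 'c', 'b', 'b', 'c', 'b']
See 'b': counts = {'b': 1}
See 'c': counts = {'b': 1, 'c': 1}
See 'b': counts = {'b': 2, 'c': 1}
See 'b': counts = {'b': 3, 'c': 1}
See 'c': counts = {'b': 3, 'c': 2}
See 'b': counts = {'b': 4, 'c': 2}

{'b': 4, 'c': 2}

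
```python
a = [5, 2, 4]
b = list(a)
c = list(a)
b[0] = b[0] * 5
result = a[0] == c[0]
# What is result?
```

After line 1: a = [5, 2, 4]
After line 2 (b = list(a), copy): a = [5, 2, 4], b = [5, 2, 4]
After line 3 (c = list(a) is a copy, new object): c = [5, 2, 4]
After line 4 (b[0] = 5 * 5 = 25; only b mutates (copy)): a = [5, 2, 4], b = [25, 2, 4], c = [5, 2, 4]
After line 5 (a[0] = 5, c[0] = 5; result = True)

True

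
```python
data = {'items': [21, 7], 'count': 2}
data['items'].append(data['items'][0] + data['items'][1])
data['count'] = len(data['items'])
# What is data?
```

After line 1: data = {'items': [21, 7], 'count': 2}
After line 2 (append 21 + 7 = 28): data = {'items': [21, 7, 28], 'count': 2}
After line 3 (count = len(items) = 3): data = {'items': [21, 7, 28], 'count': 3}

{'items': [21, 7, 28], 'count': 3}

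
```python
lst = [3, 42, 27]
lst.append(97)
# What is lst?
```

[3, 42, 27, 97]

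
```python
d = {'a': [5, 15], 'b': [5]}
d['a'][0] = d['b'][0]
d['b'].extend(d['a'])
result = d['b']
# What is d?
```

After line 1: d = {'a': [5, 15], 'b': [5]}
After line 2 (a[0] = b[0] = 5): d = {'a': [5, 15], 'b': [5]}
After line 3 (b.extend(a) appends [5, 15]): d = {'a': [5, 15], 'b': [5, 5, 15]}
After line 4: result = d['b'] = [5, 5, 15]

{'a': [5, 15], 'b': [5, 5, 15]}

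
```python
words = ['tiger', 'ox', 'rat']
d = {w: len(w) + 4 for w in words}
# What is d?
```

{'tiger': 9, 'ox': 6, 'rat': 7}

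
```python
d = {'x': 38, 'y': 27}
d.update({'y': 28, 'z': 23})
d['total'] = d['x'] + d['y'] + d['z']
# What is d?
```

After line 1: d = {'x': 38, 'y': 27}
After line 2 (y overwritten, z added): d = {'x': 38, 'y': 28, 'z': 23}
After line 3 (total = 38 + 28 + 23 = 89): d = {'x': 38, 'y': 28, 'z': 23, 'total': 89}

{'x': 38, 'y': 28, 'z': 23, 'total': 89}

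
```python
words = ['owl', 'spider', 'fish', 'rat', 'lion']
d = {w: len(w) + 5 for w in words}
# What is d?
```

{'owl': 8, 'spider': 11, 'fish': 9, 'rat': 8, 'lion': 9}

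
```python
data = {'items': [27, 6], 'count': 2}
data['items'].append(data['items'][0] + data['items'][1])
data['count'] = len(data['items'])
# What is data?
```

After line 1: data = {'items': [27, 6], 'count': 2}
After line 2 (append 27 + 6 = 33): data = {'items': [27, 6, 33], 'count': 2}
After line 3 (count = len(items) = 3): data = {'items': [27, 6, 33], 'count': 3}

{'items': [27, 6, 33], 'count': 3}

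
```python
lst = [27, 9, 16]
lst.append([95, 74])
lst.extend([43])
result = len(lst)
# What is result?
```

After line 1: lst = [27, 9, 16]
After line 2 (append adds [95, 74] as single element): lst = [27, 9, 16, [95, 74]]
After line 3 (extend unpacks [43], adds 43): lst = [27, 9, 16, [95, 74], 43]
After line 4: result = len(lst) = 5

5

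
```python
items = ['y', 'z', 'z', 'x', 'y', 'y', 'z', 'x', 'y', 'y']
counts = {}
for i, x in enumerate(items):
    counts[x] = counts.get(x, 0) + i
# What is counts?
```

Initial: counts = {}, items = ['y', 'z', 'z', 'x', 'y', 'y', 'z', 'x', 'y', 'y']
i=0, x='y': counts = {'y': 0}
i=1, x='z': counts = {'y': 0, 'z': 1}
i=2, x='z': counts = {'y': 0, 'z': 3}
i=3, x='x': counts = {'y': 0, 'z': 3, 'x': 3}
i=4, x='y': counts = {'y': 4, 'z': 3, 'x': 3}
i=5, x='y': counts = {'y': 9, 'z': 3, 'x': 3}
i=6, x='z': counts = {'y': 9, 'z': 9, 'x': 3}
i=7, x='x': counts = {'y': 9, 'z': 9, 'x': 10}
i=8, x='y': counts = {'y': 17, 'z': 9, 'x': 10}
i=9, x='y': counts = {'y': 26, 'z': 9, 'x': 10}

{'y': 26, 'z': 9, 'x': 10}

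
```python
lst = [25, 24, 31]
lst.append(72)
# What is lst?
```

[25, 24, 31, 72]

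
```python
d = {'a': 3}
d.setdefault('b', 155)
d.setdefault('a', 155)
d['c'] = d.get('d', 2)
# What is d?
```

After line 1: d = {'a': 3}
After line 2 (setdefault adds 'b'=155): d = {'a': 3, 'b': 155}
After line 3 (setdefault 'a' no-op, already exists): d = {'a': 3, 'b': 155}
After line 4 (get('d', 2) returns default since 'd' not in d): d = {'a': 3, 'b': 155, 'c': 2}

{'a': 3, 'b': 155, 'c': 2}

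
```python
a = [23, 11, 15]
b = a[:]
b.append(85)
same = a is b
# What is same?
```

After line 1: a = [23, 11, 15]
After line 2 (b = a[:] is a shallow copy, new object): a = [23, 11, 15], b = [23, 11, 15]
After line 3 (append only mutates b): a = [23, 11, 15], b = [23, 11, 15, 85]
After line 4 (same = a is b; different objects -> False): same = False

False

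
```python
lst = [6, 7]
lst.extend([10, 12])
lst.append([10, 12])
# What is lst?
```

After line 1: lst = [6, 7]
After line 2 (extend unpacks [10, 12]): lst = [6, 7, 10, 12]
After line 3 (append adds [10, 12] as single element): lst = [6, 7, 10, 12, [10, 12]]

[6, 7, 10, 12, [10, 12]]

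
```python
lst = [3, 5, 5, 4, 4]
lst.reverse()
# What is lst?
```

[4, 4, 5, 5, 3]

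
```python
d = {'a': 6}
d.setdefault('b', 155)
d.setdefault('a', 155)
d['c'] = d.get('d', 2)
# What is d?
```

After line 1: d = {'a': 6}
After line 2 (setdefault adds 'b'=155): d = {'a': 6, 'b': 155}
After line 3 (setdefault 'a' no-op, already exists): d = {'a': 6, 'b': 155}
After line 4 (get('d', 2) returns default since 'd' not in d): d = {'a': 6, 'b': 155, 'c': 2}

{'a': 6, 'b': 155, 'c': 2}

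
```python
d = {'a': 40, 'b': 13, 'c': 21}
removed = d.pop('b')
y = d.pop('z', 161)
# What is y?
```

After line 1: d = {'a': 40, 'b': 13, 'c': 21}
After line 2 (pop 'b' returns 13): d = {'a': 40, 'c': 21}, removed = 13
After line 3 (pop 'z' missing, returns default 161): d = {'a': 40, 'c': 21}, y = 161

161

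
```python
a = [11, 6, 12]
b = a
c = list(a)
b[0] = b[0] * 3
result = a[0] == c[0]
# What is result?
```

After line 1: a = [11, 6, 12]
After line 2 (b = a, alias): a = [11, 6, 12], b = [11, 6, 12]
After line 3 (c = list(a) is a copy, new object): c = [11, 6, 12]
After line 4 (b[0] = 11 * 3 = 33; mutates shared a/b): a = b = [33, 6, 12], c = [11, 6, 12]
After line 5 (a[0] = 33, c[0] = 11; result = False)

False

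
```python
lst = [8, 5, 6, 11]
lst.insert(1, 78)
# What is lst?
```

[8, 78, 5, 6, 11]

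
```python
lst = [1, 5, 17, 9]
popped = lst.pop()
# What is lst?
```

[1, 5, 17]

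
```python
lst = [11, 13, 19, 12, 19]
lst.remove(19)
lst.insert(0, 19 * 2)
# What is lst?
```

After line 1: lst = [11, 13, 19, 12, 19]
After line 2 (remove first 19): lst = [11, 13, 12, 19]
After line 3 (insert 38 at index 0): lst = [38, 11, 13, 12, 19]

[38, 11, 13, 12, 19]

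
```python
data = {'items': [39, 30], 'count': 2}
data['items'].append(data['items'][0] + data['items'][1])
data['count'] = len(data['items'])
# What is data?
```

After line 1: data = {'items': [39, 30], 'count': 2}
After line 2 (append 39 + 30 = 69): data = {'items': [39, 30, 69], 'count': 2}
After line 3 (count = len(items) = 3): data = {'items': [39, 30, 69], 'count': 3}

{'items': [39, 30, 69], 'count': 3}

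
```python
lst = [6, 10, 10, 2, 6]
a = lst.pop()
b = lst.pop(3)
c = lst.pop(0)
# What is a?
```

After line 1: lst = [6, 10, 10, 2, 6]
After line 2 (pop() -> a = 6): lst = [6, 10, 10, 2]
After line 3 (pop(3) -> b = 2): lst = [6, 10, 10]
After line 4 (pop(0) -> c = 6): lst = [10, 10]

6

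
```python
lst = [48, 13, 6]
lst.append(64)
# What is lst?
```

[48, 13, 6, 64]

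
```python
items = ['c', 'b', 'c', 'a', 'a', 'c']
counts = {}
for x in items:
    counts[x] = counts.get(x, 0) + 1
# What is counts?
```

Initial: counts = {}, items = ['c', 'b', 'c', 'a', 'a', 'c']
See 'c': counts = {'c': 1}
See 'b': counts = {'c': 1, 'b': 1}
See 'c': counts = {'c': 2, 'b': 1}
See 'a': counts = {'c': 2, 'b': 1, 'a': 1}
See 'a': counts = {'c': 2, 'b': 1, 'a': 2}
See 'c': counts = {'c': 3, 'b': 1, 'a': 2}

{'c': 3, 'b': 1, 'a': 2}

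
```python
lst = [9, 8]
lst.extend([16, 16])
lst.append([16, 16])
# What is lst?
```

After line 1: lst = [9, 8]
After line 2 (extend unpacks [16, 16]): lst = [9, 8, 16, 16]
After line 3 (append adds [16, 16] as single element): lst = [9, 8, 16, 16, [16, 16]]

[9, 8, 16, 16, [16, 16]]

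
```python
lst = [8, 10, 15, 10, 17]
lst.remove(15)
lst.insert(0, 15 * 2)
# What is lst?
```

After line 1: lst = [8, 10, 15, 10, 17]
After line 2 (remove first 15): lst = [8, 10, 10, 17]
After line 3 (insert 30 at index 0): lst = [30, 8, 10, 10, 17]

[30, 8, 10, 10, 17]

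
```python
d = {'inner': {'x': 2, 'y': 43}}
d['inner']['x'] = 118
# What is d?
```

After line 1: d = {'inner': {'x': 2, 'y': 43}}
After line 2 (inner x overwritten): d = {'inner': {'x': 118, 'y': 43}}

{'inner': {'x': 118, 'y': 43}}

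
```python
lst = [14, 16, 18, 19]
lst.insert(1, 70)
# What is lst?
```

[14, 70, 16, 18, 19]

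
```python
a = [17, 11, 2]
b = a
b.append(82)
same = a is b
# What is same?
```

After line 1: a = [17, 11, 2]
After line 2 (b = a is an alias, same object): a = [17, 11, 2], b = [17, 11, 2]
After line 3 (b.append mutates the shared list): a = [17, 11, 2, 82], b = [17, 11, 2, 82]
After line 4 (same = a is b; same object -> True): same = True

True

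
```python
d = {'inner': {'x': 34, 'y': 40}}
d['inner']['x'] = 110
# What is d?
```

After line 1: d = {'inner': {'x': 34, 'y': 40}}
After line 2 (inner x overwritten): d = {'inner': {'x': 110, 'y': 40}}

{'inner': {'x': 110, 'y': 40}}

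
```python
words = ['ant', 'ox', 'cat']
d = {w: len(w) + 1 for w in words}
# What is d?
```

{'ant': 4, 'ox': 3, 'cat': 4}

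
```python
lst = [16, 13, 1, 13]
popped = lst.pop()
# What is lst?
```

[16, 13, 1]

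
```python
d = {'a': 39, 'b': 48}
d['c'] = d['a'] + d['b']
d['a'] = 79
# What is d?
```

After line 1: d = {'a': 39, 'b': 48}
After line 2 (d['c'] = 39 + 48): d = {'a': 39, 'b': 48, 'c': 87}
After line 3: d = {'a': 79, 'b': 48, 'c': 87}

{'a': 79, 'b': 48, 'c': 87}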